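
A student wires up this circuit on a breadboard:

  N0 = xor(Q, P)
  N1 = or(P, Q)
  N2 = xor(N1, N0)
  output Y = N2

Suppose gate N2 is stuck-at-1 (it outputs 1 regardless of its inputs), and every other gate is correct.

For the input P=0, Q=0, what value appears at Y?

1

Propagate with N2 forced: N0=0, N1=0, N2=1 [stuck-at-1].
So Y = 1. (Without the fault it would be 0.)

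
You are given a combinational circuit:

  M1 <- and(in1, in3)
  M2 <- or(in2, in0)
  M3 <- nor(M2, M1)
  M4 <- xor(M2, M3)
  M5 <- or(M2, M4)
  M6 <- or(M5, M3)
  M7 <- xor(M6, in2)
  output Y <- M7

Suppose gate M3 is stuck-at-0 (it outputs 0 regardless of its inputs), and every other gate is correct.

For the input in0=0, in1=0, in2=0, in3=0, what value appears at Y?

0

Propagate with M3 forced: M1=0, M2=0, M3=0 [stuck-at-0], M4=0, M5=0, M6=0, M7=0.
So Y = 0. (Without the fault it would be 1.)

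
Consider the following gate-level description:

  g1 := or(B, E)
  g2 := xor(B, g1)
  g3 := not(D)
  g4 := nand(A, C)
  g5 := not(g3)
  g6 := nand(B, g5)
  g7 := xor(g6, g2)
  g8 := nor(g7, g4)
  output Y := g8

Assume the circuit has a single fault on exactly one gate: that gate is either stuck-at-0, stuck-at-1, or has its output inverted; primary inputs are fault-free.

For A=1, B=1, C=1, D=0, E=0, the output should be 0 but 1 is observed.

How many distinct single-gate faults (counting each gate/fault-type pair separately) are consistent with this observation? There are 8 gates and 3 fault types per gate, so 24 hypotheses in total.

14

Fault-free: g1=1, g2=0, g3=1, g4=0, g5=0, g6=1, g7=1, g8=0 → 0. Observed 1.
  g1: stuck-at-0, inverted output ✓; others ✗
  g2: stuck-at-1, inverted output ✓; others ✗
  g3: stuck-at-0, inverted output ✓; others ✗
  g4: none of the 3 fault types match ✗
  g5: stuck-at-1, inverted output ✓; others ✗
  g6: stuck-at-0, inverted output ✓; others ✗
  g7: stuck-at-0, inverted output ✓; others ✗
  g8: stuck-at-1, inverted output ✓; others ✗
Consistent faults: {g1 stuck-at-0, g1 inverted output, g2 stuck-at-1, g2 inverted output, g3 stuck-at-0, g3 inverted output, g5 stuck-at-1, g5 inverted output, g6 stuck-at-0, g6 inverted output, g7 stuck-at-0, g7 inverted output, g8 stuck-at-1, g8 inverted output} — 14 in all.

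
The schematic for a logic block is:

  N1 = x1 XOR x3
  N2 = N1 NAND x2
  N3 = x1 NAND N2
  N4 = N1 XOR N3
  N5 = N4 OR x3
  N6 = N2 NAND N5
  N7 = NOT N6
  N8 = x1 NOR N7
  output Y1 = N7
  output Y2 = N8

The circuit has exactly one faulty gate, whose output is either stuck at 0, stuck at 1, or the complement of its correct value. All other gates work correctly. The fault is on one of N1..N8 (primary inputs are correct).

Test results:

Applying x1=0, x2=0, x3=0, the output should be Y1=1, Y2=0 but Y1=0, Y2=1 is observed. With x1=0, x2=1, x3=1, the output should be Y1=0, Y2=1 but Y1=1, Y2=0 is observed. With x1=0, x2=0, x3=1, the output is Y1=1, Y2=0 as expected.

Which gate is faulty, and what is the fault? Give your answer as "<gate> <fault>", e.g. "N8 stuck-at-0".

Fault-free values for test 1 (x1=0, x2=0, x3=0): N1=0, N2=1, N3=1, N4=1, N5=1, N6=0, N7=1, N8=0, giving Y1=1, Y2=0. Observed Y1=0, Y2=1.
Test 1: faults giving observed Y1=0, Y2=1 are {N1 stuck-at-1, N1 inverted output, N2 stuck-at-0, N2 inverted output, N3 stuck-at-0, N3 inverted output, N4 stuck-at-0, N4 inverted output, N5 stuck-at-0, N5 inverted output, N6 stuck-at-1, N6 inverted output, N7 stuck-at-0, N7 inverted output}.
Test 2 (x1=0, x2=1, x3=1): fault-free N1=1, N2=0, N3=1, N4=0, N5=1, N6=1, N7=0, N8=1 → Y1=0, Y2=1; observed Y1=1, Y2=0. Eliminates N1 stuck-at-1, N2 stuck-at-0, N3 stuck-at-0, N3 inverted output, N4 stuck-at-0, N4 inverted output, N5 stuck-at-0, N5 inverted output, N6 stuck-at-1, N7 stuck-at-0.
Test 3 (x1=0, x2=0, x3=1): fault-free N1=1, N2=1, N3=1, N4=0, N5=1, N6=0, N7=1, N8=0 → Y1=1, Y2=0; observed Y1=1, Y2=0. Eliminates N2 inverted output, N6 inverted output, N7 inverted output.
Only N1 inverted output is consistent with every test.

N1 inverted output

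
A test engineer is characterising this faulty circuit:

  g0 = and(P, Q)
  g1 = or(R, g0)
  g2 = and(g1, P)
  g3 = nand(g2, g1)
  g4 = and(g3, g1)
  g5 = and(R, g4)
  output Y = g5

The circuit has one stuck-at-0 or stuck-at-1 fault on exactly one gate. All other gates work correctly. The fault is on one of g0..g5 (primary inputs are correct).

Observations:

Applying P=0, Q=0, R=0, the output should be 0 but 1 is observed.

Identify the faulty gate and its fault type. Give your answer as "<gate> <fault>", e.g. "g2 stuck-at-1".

g5 stuck-at-1

Fault-free values for test 1 (P=0, Q=0, R=0): g0=0, g1=0, g2=0, g3=1, g4=0, g5=0, giving Y=0. Observed 1.
Test 1: faults giving observed 1 are {g5 stuck-at-1}.
Only g5 stuck-at-1 is consistent with every test.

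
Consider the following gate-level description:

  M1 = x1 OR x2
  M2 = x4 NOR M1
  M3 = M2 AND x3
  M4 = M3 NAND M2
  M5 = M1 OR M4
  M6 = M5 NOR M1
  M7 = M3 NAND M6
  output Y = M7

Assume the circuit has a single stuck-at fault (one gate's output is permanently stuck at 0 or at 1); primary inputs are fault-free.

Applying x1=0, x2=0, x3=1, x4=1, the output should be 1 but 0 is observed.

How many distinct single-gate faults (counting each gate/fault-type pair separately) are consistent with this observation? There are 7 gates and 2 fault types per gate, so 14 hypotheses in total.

Fault-free: M1=0, M2=0, M3=0, M4=1, M5=1, M6=0, M7=1 → 1. Observed 0.
  M1 stuck-at-0: output 1 ✗
  M1 stuck-at-1: output 1 ✗
  M2 stuck-at-0: output 1 ✗
  M2 stuck-at-1: output 0 ✓
  M3 stuck-at-0: output 1 ✗
  M3 stuck-at-1: output 1 ✗
  M4 stuck-at-0: output 1 ✗
  M4 stuck-at-1: output 1 ✗
  M5 stuck-at-0: output 1 ✗
  M5 stuck-at-1: output 1 ✗
  M6 stuck-at-0: output 1 ✗
  M6 stuck-at-1: output 1 ✗
  M7 stuck-at-0: output 0 ✓
  M7 stuck-at-1: output 1 ✗
Consistent faults: {M2 stuck-at-1, M7 stuck-at-0} — 2 in all.

2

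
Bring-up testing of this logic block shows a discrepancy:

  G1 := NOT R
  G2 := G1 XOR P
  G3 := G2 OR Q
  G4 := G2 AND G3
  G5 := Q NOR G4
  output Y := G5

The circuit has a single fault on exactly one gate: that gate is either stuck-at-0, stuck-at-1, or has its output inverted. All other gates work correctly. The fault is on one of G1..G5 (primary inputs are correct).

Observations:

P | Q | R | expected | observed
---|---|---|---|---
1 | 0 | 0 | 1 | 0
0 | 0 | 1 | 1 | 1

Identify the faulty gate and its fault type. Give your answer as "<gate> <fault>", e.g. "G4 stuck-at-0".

G1 stuck-at-0

Fault-free values for test 1 (P=1, Q=0, R=0): G1=1, G2=0, G3=0, G4=0, G5=1, giving Y=1. Observed 0.
Test 1: faults giving observed 0 are {G1 stuck-at-0, G1 inverted output, G2 stuck-at-1, G2 inverted output, G4 stuck-at-1, G4 inverted output, G5 stuck-at-0, G5 inverted output}.
Test 2 (P=0, Q=0, R=1): fault-free G1=0, G2=0, G3=0, G4=0, G5=1 → 1; observed 1. Eliminates G1 inverted output, G2 stuck-at-1, G2 inverted output, G4 stuck-at-1, G4 inverted output, G5 stuck-at-0, G5 inverted output.
Only G1 stuck-at-0 is consistent with every test.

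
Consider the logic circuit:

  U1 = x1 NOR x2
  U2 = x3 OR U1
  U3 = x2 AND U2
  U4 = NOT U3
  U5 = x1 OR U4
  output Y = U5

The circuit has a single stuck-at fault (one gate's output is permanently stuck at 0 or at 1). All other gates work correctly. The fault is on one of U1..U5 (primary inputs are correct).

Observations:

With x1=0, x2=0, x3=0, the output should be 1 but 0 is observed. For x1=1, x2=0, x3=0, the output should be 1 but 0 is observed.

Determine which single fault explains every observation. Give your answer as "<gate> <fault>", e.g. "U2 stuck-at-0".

Fault-free values for test 1 (x1=0, x2=0, x3=0): U1=1, U2=1, U3=0, U4=1, U5=1, giving Y=1. Observed 0.
Test 1: faults giving observed 0 are {U3 stuck-at-1, U4 stuck-at-0, U5 stuck-at-0}.
Test 2 (x1=1, x2=0, x3=0): fault-free U1=0, U2=0, U3=0, U4=1, U5=1 → 1; observed 0. Eliminates U3 stuck-at-1, U4 stuck-at-0.
Only U5 stuck-at-0 is consistent with every test.

U5 stuck-at-0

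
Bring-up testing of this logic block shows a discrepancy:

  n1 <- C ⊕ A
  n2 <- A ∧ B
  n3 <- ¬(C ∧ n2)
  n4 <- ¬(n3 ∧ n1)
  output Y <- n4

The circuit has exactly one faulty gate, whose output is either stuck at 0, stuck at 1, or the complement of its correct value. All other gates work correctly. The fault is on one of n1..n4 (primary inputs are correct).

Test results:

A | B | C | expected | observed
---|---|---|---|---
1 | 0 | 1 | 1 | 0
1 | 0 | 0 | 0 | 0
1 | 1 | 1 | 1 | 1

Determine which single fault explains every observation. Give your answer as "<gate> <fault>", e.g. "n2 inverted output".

Fault-free values for test 1 (A=1, B=0, C=1): n1=0, n2=0, n3=1, n4=1, giving Y=1. Observed 0.
Test 1: faults giving observed 0 are {n1 stuck-at-1, n1 inverted output, n4 stuck-at-0, n4 inverted output}.
Test 2 (A=1, B=0, C=0): fault-free n1=1, n2=0, n3=1, n4=0 → 0; observed 0. Eliminates n1 inverted output, n4 inverted output.
Test 3 (A=1, B=1, C=1): fault-free n1=0, n2=1, n3=0, n4=1 → 1; observed 1. Eliminates n4 stuck-at-0.
Only n1 stuck-at-1 is consistent with every test.

n1 stuck-at-1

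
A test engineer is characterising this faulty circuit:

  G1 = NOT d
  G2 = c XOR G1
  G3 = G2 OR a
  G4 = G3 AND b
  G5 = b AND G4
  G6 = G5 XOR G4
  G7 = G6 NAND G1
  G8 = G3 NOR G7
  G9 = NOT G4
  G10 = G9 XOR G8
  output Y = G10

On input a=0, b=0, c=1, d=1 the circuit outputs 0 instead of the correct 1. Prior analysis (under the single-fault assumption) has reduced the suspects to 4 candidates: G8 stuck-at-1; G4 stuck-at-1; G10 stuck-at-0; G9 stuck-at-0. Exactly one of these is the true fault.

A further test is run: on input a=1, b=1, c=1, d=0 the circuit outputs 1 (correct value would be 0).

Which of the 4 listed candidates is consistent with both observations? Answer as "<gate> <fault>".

Evaluate each candidate on input a=1, b=1, c=1, d=0:
  G8 stuck-at-1: G1=1, G2=0, G3=1, G4=1, G5=1, G6=0, G7=1, G8=1 [stuck-at-1], G9=0, G10=1 → 1 — matches
  G4 stuck-at-1: G1=1, G2=0, G3=1, G4=1 [stuck-at-1], G5=1, G6=0, G7=1, G8=0, G9=0, G10=0 → 0 — eliminated
  G10 stuck-at-0: G1=1, G2=0, G3=1, G4=1, G5=1, G6=0, G7=1, G8=0, G9=0, G10=0 [stuck-at-0] → 0 — eliminated
  G9 stuck-at-0: G1=1, G2=0, G3=1, G4=1, G5=1, G6=0, G7=1, G8=0, G9=0 [stuck-at-0], G10=0 → 0 — eliminated
Only G8 stuck-at-1 reproduces the observed 1.

G8 stuck-at-1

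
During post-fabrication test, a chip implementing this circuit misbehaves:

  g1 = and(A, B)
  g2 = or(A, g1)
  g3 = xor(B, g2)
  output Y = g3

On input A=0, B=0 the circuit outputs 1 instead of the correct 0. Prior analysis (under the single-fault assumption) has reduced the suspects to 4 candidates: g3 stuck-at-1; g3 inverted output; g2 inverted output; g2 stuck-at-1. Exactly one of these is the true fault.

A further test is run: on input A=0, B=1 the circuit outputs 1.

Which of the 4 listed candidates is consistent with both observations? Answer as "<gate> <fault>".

Evaluate each candidate on input A=0, B=1:
  g3 stuck-at-1: g1=0, g2=0, g3=1 [stuck-at-1] → 1 — matches
  g3 inverted output: g1=0, g2=0, g3=0 [inverted output] → 0 — eliminated
  g2 inverted output: g1=0, g2=1 [inverted output], g3=0 → 0 — eliminated
  g2 stuck-at-1: g1=0, g2=1 [stuck-at-1], g3=0 → 0 — eliminated
Only g3 stuck-at-1 reproduces the observed 1.

g3 stuck-at-1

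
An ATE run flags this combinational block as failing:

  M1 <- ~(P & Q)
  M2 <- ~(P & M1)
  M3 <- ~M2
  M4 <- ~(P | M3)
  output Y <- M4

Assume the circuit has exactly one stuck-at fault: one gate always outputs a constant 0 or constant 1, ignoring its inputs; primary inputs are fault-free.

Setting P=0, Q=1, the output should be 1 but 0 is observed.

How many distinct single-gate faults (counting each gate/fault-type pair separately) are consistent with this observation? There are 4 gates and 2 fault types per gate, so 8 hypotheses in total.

Fault-free: M1=1, M2=1, M3=0, M4=1 → 1. Observed 0.
  M1 stuck-at-0: output 1 ✗
  M1 stuck-at-1: output 1 ✗
  M2 stuck-at-0: output 0 ✓
  M2 stuck-at-1: output 1 ✗
  M3 stuck-at-0: output 1 ✗
  M3 stuck-at-1: output 0 ✓
  M4 stuck-at-0: output 0 ✓
  M4 stuck-at-1: output 1 ✗
Consistent faults: {M2 stuck-at-0, M3 stuck-at-1, M4 stuck-at-0} — 3 in all.

3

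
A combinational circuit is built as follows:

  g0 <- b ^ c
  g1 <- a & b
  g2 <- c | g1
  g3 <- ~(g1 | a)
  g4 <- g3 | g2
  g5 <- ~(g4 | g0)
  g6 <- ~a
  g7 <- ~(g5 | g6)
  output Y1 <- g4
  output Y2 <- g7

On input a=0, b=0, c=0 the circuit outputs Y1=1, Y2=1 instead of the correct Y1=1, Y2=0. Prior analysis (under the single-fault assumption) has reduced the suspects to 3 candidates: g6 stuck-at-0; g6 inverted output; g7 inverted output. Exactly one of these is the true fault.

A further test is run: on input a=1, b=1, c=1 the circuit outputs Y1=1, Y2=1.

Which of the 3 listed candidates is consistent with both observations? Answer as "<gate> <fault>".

Evaluate each candidate on input a=1, b=1, c=1:
  g6 stuck-at-0: g0=0, g1=1, g2=1, g3=0, g4=1, g5=0, g6=0 [stuck-at-0], g7=1 → Y1=1, Y2=1 — matches
  g6 inverted output: g0=0, g1=1, g2=1, g3=0, g4=1, g5=0, g6=1 [inverted output], g7=0 → Y1=1, Y2=0 — eliminated
  g7 inverted output: g0=0, g1=1, g2=1, g3=0, g4=1, g5=0, g6=0, g7=0 [inverted output] → Y1=1, Y2=0 — eliminated
Only g6 stuck-at-0 reproduces the observed Y1=1, Y2=1.

g6 stuck-at-0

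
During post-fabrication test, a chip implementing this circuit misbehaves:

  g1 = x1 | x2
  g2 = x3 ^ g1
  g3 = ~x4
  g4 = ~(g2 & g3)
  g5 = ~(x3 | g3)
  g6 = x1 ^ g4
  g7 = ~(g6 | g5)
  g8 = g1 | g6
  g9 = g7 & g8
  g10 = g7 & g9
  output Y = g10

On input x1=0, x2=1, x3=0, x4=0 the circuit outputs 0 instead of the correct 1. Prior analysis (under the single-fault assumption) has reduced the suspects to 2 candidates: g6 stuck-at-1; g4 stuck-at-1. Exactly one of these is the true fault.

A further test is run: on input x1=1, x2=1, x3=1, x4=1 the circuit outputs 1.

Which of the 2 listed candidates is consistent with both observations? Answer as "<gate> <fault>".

Evaluate each candidate on input x1=1, x2=1, x3=1, x4=1:
  g6 stuck-at-1: g1=1, g2=0, g3=0, g4=1, g5=0, g6=1 [stuck-at-1], g7=0, g8=1, g9=0, g10=0 → 0 — eliminated
  g4 stuck-at-1: g1=1, g2=0, g3=0, g4=1 [stuck-at-1], g5=0, g6=0, g7=1, g8=1, g9=1, g10=1 → 1 — matches
Only g4 stuck-at-1 reproduces the observed 1.

g4 stuck-at-1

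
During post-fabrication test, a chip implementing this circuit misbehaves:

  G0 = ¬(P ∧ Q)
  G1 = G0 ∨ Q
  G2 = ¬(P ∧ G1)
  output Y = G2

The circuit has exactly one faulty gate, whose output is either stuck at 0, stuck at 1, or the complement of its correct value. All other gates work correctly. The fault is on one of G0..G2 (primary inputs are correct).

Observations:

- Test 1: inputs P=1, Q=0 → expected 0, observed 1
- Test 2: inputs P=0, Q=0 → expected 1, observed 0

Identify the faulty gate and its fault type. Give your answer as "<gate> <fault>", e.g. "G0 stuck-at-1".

Fault-free values for test 1 (P=1, Q=0): G0=1, G1=1, G2=0, giving Y=0. Observed 1.
Test 1: faults giving observed 1 are {G0 stuck-at-0, G0 inverted output, G1 stuck-at-0, G1 inverted output, G2 stuck-at-1, G2 inverted output}.
Test 2 (P=0, Q=0): fault-free G0=1, G1=1, G2=1 → 1; observed 0. Eliminates G0 stuck-at-0, G0 inverted output, G1 stuck-at-0, G1 inverted output, G2 stuck-at-1.
Only G2 inverted output is consistent with every test.

G2 inverted output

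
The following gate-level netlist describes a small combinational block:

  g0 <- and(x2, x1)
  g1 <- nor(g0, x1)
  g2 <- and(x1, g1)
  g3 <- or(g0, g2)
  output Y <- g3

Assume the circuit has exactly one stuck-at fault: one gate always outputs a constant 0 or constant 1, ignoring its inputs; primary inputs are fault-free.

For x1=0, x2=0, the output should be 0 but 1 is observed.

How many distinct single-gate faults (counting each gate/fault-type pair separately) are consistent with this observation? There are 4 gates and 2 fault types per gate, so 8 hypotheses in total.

3

Fault-free: g0=0, g1=1, g2=0, g3=0 → 0. Observed 1.
  g0 stuck-at-0: output 0 ✗
  g0 stuck-at-1: output 1 ✓
  g1 stuck-at-0: output 0 ✗
  g1 stuck-at-1: output 0 ✗
  g2 stuck-at-0: output 0 ✗
  g2 stuck-at-1: output 1 ✓
  g3 stuck-at-0: output 0 ✗
  g3 stuck-at-1: output 1 ✓
Consistent faults: {g0 stuck-at-1, g2 stuck-at-1, g3 stuck-at-1} — 3 in all.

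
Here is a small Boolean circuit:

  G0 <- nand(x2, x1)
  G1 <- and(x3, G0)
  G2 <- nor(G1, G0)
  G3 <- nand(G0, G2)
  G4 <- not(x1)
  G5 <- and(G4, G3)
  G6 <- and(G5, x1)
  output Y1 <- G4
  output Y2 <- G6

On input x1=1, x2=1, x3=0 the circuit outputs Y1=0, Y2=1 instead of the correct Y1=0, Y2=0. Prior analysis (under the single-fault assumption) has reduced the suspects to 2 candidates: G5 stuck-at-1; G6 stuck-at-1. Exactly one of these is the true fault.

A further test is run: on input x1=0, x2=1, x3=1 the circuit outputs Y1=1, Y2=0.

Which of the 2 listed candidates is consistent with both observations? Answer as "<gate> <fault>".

Evaluate each candidate on input x1=0, x2=1, x3=1:
  G5 stuck-at-1: G0=1, G1=1, G2=0, G3=1, G4=1, G5=1 [stuck-at-1], G6=0 → Y1=1, Y2=0 — matches
  G6 stuck-at-1: G0=1, G1=1, G2=0, G3=1, G4=1, G5=1, G6=1 [stuck-at-1] → Y1=1, Y2=1 — eliminated
Only G5 stuck-at-1 reproduces the observed Y1=1, Y2=0.

G5 stuck-at-1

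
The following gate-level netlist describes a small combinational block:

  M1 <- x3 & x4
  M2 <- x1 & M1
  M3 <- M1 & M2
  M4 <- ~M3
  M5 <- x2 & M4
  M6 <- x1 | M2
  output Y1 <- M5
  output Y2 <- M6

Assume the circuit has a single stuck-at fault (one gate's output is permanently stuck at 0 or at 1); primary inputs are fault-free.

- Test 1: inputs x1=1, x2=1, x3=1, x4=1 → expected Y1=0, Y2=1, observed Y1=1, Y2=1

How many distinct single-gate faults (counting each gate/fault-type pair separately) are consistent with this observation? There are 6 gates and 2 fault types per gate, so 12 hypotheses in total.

5

Fault-free: M1=1, M2=1, M3=1, M4=0, M5=0, M6=1 → Y1=0, Y2=1. Observed Y1=1, Y2=1.
  M1 stuck-at-0: output Y1=1, Y2=1 ✓
  M1 stuck-at-1: output Y1=0, Y2=1 ✗
  M2 stuck-at-0: output Y1=1, Y2=1 ✓
  M2 stuck-at-1: output Y1=0, Y2=1 ✗
  M3 stuck-at-0: output Y1=1, Y2=1 ✓
  M3 stuck-at-1: output Y1=0, Y2=1 ✗
  M4 stuck-at-0: output Y1=0, Y2=1 ✗
  M4 stuck-at-1: output Y1=1, Y2=1 ✓
  M5 stuck-at-0: output Y1=0, Y2=1 ✗
  M5 stuck-at-1: output Y1=1, Y2=1 ✓
  M6 stuck-at-0: output Y1=0, Y2=0 ✗
  M6 stuck-at-1: output Y1=0, Y2=1 ✗
Consistent faults: {M1 stuck-at-0, M2 stuck-at-0, M3 stuck-at-0, M4 stuck-at-1, M5 stuck-at-1} — 5 in all.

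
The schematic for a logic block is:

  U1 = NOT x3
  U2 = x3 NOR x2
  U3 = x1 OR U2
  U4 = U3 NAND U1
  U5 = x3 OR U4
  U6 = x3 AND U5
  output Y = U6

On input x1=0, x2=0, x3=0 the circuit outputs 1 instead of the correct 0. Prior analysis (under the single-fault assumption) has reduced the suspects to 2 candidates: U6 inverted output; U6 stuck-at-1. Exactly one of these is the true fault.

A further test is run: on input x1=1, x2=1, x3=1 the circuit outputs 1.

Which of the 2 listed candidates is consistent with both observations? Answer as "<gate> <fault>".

Evaluate each candidate on input x1=1, x2=1, x3=1:
  U6 inverted output: U1=0, U2=0, U3=1, U4=1, U5=1, U6=0 [inverted output] → 0 — eliminated
  U6 stuck-at-1: U1=0, U2=0, U3=1, U4=1, U5=1, U6=1 [stuck-at-1] → 1 — matches
Only U6 stuck-at-1 reproduces the observed 1.

U6 stuck-at-1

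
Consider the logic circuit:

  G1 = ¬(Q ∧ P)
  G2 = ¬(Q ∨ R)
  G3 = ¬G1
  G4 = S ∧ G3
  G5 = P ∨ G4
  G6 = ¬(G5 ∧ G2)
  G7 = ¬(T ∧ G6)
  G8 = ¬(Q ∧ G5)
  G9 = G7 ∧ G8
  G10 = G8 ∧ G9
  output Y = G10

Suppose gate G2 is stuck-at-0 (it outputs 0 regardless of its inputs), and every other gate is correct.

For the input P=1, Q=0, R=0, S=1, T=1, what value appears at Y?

0

Propagate with G2 forced: G1=1, G2=0 [stuck-at-0], G3=0, G4=0, G5=1, G6=1, G7=0, G8=1, G9=0, G10=0.
So Y = 0. (Without the fault it would be 1.)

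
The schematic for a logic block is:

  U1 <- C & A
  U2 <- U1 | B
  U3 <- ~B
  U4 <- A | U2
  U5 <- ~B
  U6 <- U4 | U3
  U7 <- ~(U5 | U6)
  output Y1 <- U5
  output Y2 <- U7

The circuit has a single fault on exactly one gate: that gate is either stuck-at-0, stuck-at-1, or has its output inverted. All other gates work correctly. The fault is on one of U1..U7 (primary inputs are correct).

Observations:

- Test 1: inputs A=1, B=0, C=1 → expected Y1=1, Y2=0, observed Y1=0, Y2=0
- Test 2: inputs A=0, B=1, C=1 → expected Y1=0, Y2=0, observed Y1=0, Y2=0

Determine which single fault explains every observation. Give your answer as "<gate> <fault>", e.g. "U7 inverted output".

Fault-free values for test 1 (A=1, B=0, C=1): U1=1, U2=1, U3=1, U4=1, U5=1, U6=1, U7=0, giving Y1=1, Y2=0. Observed Y1=0, Y2=0.
Test 1: faults giving observed Y1=0, Y2=0 are {U5 stuck-at-0, U5 inverted output}.
Test 2 (A=0, B=1, C=1): fault-free U1=0, U2=1, U3=0, U4=1, U5=0, U6=1, U7=0 → Y1=0, Y2=0; observed Y1=0, Y2=0. Eliminates U5 inverted output.
Only U5 stuck-at-0 is consistent with every test.

U5 stuck-at-0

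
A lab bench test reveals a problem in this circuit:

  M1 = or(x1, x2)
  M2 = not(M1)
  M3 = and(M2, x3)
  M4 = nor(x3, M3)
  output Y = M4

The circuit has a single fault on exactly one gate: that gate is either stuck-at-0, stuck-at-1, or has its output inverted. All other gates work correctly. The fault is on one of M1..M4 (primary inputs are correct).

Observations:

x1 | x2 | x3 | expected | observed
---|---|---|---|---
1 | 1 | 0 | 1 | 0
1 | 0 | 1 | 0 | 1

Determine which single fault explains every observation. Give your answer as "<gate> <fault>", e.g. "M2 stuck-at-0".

Fault-free values for test 1 (x1=1, x2=1, x3=0): M1=1, M2=0, M3=0, M4=1, giving Y=1. Observed 0.
Test 1: faults giving observed 0 are {M3 stuck-at-1, M3 inverted output, M4 stuck-at-0, M4 inverted output}.
Test 2 (x1=1, x2=0, x3=1): fault-free M1=1, M2=0, M3=0, M4=0 → 0; observed 1. Eliminates M3 stuck-at-1, M3 inverted output, M4 stuck-at-0.
Only M4 inverted output is consistent with every test.

M4 inverted output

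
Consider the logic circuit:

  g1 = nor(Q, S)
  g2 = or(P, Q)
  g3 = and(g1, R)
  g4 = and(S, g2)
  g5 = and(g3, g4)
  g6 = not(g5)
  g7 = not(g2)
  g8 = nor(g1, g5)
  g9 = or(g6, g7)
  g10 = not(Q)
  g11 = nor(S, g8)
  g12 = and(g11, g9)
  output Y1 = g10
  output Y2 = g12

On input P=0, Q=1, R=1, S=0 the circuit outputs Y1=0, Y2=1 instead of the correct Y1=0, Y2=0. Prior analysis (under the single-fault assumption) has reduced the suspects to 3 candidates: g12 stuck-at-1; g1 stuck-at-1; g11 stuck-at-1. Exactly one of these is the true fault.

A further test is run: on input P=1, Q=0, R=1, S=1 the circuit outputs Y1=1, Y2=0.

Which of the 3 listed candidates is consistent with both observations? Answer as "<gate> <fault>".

Evaluate each candidate on input P=1, Q=0, R=1, S=1:
  g12 stuck-at-1: g1=0, g2=1, g3=0, g4=1, g5=0, g6=1, g7=0, g8=1, g9=1, g10=1, g11=0, g12=1 [stuck-at-1] → Y1=1, Y2=1 — eliminated
  g1 stuck-at-1: g1=1 [stuck-at-1], g2=1, g3=1, g4=1, g5=1, g6=0, g7=0, g8=0, g9=0, g10=1, g11=0, g12=0 → Y1=1, Y2=0 — matches
  g11 stuck-at-1: g1=0, g2=1, g3=0, g4=1, g5=0, g6=1, g7=0, g8=1, g9=1, g10=1, g11=1 [stuck-at-1], g12=1 → Y1=1, Y2=1 — eliminated
Only g1 stuck-at-1 reproduces the observed Y1=1, Y2=0.

g1 stuck-at-1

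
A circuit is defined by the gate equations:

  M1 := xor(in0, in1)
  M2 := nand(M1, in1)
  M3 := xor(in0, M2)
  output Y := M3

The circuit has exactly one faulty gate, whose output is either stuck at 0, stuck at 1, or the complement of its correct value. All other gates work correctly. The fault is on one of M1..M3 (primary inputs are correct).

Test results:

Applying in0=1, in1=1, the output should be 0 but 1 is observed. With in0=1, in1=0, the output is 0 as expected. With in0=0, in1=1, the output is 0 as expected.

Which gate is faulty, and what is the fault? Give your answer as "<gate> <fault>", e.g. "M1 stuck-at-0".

Fault-free values for test 1 (in0=1, in1=1): M1=0, M2=1, M3=0, giving Y=0. Observed 1.
Test 1: faults giving observed 1 are {M1 stuck-at-1, M1 inverted output, M2 stuck-at-0, M2 inverted output, M3 stuck-at-1, M3 inverted output}.
Test 2 (in0=1, in1=0): fault-free M1=1, M2=1, M3=0 → 0; observed 0. Eliminates M2 stuck-at-0, M2 inverted output, M3 stuck-at-1, M3 inverted output.
Test 3 (in0=0, in1=1): fault-free M1=1, M2=0, M3=0 → 0; observed 0. Eliminates M1 inverted output.
Only M1 stuck-at-1 is consistent with every test.

M1 stuck-at-1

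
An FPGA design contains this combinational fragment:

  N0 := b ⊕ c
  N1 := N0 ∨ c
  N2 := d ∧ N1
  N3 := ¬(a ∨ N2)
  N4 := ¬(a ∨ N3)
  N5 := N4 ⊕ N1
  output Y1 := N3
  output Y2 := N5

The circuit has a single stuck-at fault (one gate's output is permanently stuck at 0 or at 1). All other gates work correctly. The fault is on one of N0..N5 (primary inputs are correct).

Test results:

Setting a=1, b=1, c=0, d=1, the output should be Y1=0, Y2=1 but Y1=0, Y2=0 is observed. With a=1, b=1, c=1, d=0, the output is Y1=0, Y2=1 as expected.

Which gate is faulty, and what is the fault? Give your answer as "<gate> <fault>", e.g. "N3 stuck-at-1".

Fault-free values for test 1 (a=1, b=1, c=0, d=1): N0=1, N1=1, N2=1, N3=0, N4=0, N5=1, giving Y1=0, Y2=1. Observed Y1=0, Y2=0.
Test 1: faults giving observed Y1=0, Y2=0 are {N0 stuck-at-0, N1 stuck-at-0, N4 stuck-at-1, N5 stuck-at-0}.
Test 2 (a=1, b=1, c=1, d=0): fault-free N0=0, N1=1, N2=0, N3=0, N4=0, N5=1 → Y1=0, Y2=1; observed Y1=0, Y2=1. Eliminates N1 stuck-at-0, N4 stuck-at-1, N5 stuck-at-0.
Only N0 stuck-at-0 is consistent with every test.

N0 stuck-at-0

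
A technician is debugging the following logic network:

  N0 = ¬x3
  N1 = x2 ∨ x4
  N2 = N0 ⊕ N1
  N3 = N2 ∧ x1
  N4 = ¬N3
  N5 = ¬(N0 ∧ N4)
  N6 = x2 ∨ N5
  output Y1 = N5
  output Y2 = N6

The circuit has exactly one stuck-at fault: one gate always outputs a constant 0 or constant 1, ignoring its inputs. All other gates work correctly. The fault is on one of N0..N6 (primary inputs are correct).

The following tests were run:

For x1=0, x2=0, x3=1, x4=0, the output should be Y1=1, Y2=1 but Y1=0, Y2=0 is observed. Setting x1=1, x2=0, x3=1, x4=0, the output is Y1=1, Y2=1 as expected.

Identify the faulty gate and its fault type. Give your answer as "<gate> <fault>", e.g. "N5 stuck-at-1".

Fault-free values for test 1 (x1=0, x2=0, x3=1, x4=0): N0=0, N1=0, N2=0, N3=0, N4=1, N5=1, N6=1, giving Y1=1, Y2=1. Observed Y1=0, Y2=0.
Test 1: faults giving observed Y1=0, Y2=0 are {N0 stuck-at-1, N5 stuck-at-0}.
Test 2 (x1=1, x2=0, x3=1, x4=0): fault-free N0=0, N1=0, N2=0, N3=0, N4=1, N5=1, N6=1 → Y1=1, Y2=1; observed Y1=1, Y2=1. Eliminates N5 stuck-at-0.
Only N0 stuck-at-1 is consistent with every test.

N0 stuck-at-1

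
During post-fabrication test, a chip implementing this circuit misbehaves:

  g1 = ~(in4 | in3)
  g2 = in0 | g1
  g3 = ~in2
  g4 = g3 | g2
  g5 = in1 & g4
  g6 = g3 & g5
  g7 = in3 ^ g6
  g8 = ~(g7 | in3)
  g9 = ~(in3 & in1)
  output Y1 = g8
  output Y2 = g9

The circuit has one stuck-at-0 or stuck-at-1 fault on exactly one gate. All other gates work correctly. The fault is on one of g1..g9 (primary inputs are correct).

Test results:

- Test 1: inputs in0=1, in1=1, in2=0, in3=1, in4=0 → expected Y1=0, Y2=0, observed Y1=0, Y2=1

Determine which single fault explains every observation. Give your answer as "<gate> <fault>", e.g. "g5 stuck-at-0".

g9 stuck-at-1

Fault-free values for test 1 (in0=1, in1=1, in2=0, in3=1, in4=0): g1=0, g2=1, g3=1, g4=1, g5=1, g6=1, g7=0, g8=0, g9=0, giving Y1=0, Y2=0. Observed Y1=0, Y2=1.
Test 1: faults giving observed Y1=0, Y2=1 are {g9 stuck-at-1}.
Only g9 stuck-at-1 is consistent with every test.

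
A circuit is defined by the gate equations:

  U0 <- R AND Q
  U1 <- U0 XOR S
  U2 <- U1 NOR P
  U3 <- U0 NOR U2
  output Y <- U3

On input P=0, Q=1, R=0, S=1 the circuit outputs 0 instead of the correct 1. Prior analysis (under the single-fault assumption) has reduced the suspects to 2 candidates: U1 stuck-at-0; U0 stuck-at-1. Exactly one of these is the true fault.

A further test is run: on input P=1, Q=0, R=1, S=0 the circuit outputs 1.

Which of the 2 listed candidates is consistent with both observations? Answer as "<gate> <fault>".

U1 stuck-at-0

Evaluate each candidate on input P=1, Q=0, R=1, S=0:
  U1 stuck-at-0: U0=0, U1=0 [stuck-at-0], U2=0, U3=1 → 1 — matches
  U0 stuck-at-1: U0=1 [stuck-at-1], U1=1, U2=0, U3=0 → 0 — eliminated
Only U1 stuck-at-0 reproduces the observed 1.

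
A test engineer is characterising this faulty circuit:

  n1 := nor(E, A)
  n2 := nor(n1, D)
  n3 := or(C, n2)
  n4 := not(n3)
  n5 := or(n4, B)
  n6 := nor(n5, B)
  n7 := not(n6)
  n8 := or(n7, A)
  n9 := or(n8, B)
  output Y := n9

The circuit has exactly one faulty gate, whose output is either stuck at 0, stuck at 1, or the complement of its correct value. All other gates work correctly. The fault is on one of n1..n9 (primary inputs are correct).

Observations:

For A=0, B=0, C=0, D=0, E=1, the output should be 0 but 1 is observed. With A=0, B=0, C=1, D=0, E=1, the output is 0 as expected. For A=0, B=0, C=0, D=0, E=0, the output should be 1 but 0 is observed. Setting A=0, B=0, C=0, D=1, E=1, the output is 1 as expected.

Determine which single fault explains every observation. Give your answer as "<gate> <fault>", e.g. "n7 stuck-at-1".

Fault-free values for test 1 (A=0, B=0, C=0, D=0, E=1): n1=0, n2=1, n3=1, n4=0, n5=0, n6=1, n7=0, n8=0, n9=0, giving Y=0. Observed 1.
Test 1: faults giving observed 1 are {n1 stuck-at-1, n1 inverted output, n2 stuck-at-0, n2 inverted output, n3 stuck-at-0, n3 inverted output, n4 stuck-at-1, n4 inverted output, n5 stuck-at-1, n5 inverted output, n6 stuck-at-0, n6 inverted output, n7 stuck-at-1, n7 inverted output, n8 stuck-at-1, n8 inverted output, n9 stuck-at-1, n9 inverted output}.
Test 2 (A=0, B=0, C=1, D=0, E=1): fault-free n1=0, n2=1, n3=1, n4=0, n5=0, n6=1, n7=0, n8=0, n9=0 → 0; observed 0. Eliminates n3 stuck-at-0, n3 inverted output, n4 stuck-at-1, n4 inverted output, n5 stuck-at-1, n5 inverted output, n6 stuck-at-0, n6 inverted output, n7 stuck-at-1, n7 inverted output, n8 stuck-at-1, n8 inverted output, n9 stuck-at-1, n9 inverted output.
Test 3 (A=0, B=0, C=0, D=0, E=0): fault-free n1=1, n2=0, n3=0, n4=1, n5=1, n6=0, n7=1, n8=1, n9=1 → 1; observed 0. Eliminates n1 stuck-at-1, n2 stuck-at-0.
Test 4 (A=0, B=0, C=0, D=1, E=1): fault-free n1=0, n2=0, n3=0, n4=1, n5=1, n6=0, n7=1, n8=1, n9=1 → 1; observed 1. Eliminates n2 inverted output.
Only n1 inverted output is consistent with every test.

n1 inverted output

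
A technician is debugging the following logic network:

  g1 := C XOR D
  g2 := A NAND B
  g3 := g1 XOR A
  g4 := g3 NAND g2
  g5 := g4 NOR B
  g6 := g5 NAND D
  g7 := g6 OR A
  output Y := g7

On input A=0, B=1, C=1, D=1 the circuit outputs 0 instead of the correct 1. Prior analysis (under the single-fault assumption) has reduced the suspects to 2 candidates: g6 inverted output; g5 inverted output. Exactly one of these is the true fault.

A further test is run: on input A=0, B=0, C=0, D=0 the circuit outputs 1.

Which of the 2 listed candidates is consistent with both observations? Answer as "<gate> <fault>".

Evaluate each candidate on input A=0, B=0, C=0, D=0:
  g6 inverted output: g1=0, g2=1, g3=0, g4=1, g5=0, g6=0 [inverted output], g7=0 → 0 — eliminated
  g5 inverted output: g1=0, g2=1, g3=0, g4=1, g5=1 [inverted output], g6=1, g7=1 → 1 — matches
Only g5 inverted output reproduces the observed 1.

g5 inverted output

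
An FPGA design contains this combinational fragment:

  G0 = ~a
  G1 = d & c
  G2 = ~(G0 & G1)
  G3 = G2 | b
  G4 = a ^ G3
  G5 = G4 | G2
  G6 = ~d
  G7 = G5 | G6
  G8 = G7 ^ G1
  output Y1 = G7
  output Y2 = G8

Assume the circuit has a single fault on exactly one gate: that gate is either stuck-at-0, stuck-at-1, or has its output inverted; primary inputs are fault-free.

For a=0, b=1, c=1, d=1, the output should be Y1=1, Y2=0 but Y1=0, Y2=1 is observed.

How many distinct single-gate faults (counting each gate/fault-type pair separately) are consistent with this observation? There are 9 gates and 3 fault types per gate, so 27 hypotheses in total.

8

Fault-free: G0=1, G1=1, G2=0, G3=1, G4=1, G5=1, G6=0, G7=1, G8=0 → Y1=1, Y2=0. Observed Y1=0, Y2=1.
  G0: none of the 3 fault types match ✗
  G1: none of the 3 fault types match ✗
  G2: none of the 3 fault types match ✗
  G3: stuck-at-0, inverted output ✓; others ✗
  G4: stuck-at-0, inverted output ✓; others ✗
  G5: stuck-at-0, inverted output ✓; others ✗
  G6: none of the 3 fault types match ✗
  G7: stuck-at-0, inverted output ✓; others ✗
  G8: none of the 3 fault types match ✗
Consistent faults: {G3 stuck-at-0, G3 inverted output, G4 stuck-at-0, G4 inverted output, G5 stuck-at-0, G5 inverted output, G7 stuck-at-0, G7 inverted output} — 8 in all.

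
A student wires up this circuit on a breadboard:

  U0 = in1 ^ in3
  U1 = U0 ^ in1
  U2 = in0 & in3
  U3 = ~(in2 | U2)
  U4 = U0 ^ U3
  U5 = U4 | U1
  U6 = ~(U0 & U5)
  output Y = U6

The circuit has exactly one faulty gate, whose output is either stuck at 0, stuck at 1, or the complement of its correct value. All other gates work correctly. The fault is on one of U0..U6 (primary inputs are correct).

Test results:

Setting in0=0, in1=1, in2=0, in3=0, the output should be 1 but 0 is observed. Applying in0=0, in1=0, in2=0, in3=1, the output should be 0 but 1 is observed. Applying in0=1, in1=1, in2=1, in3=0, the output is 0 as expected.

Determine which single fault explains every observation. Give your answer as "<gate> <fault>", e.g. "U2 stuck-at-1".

U1 inverted output

Fault-free values for test 1 (in0=0, in1=1, in2=0, in3=0): U0=1, U1=0, U2=0, U3=1, U4=0, U5=0, U6=1, giving Y=1. Observed 0.
Test 1: faults giving observed 0 are {U1 stuck-at-1, U1 inverted output, U2 stuck-at-1, U2 inverted output, U3 stuck-at-0, U3 inverted output, U4 stuck-at-1, U4 inverted output, U5 stuck-at-1, U5 inverted output, U6 stuck-at-0, U6 inverted output}.
Test 2 (in0=0, in1=0, in2=0, in3=1): fault-free U0=1, U1=1, U2=0, U3=1, U4=0, U5=1, U6=0 → 0; observed 1. Eliminates U1 stuck-at-1, U2 stuck-at-1, U2 inverted output, U3 stuck-at-0, U3 inverted output, U4 stuck-at-1, U4 inverted output, U5 stuck-at-1, U6 stuck-at-0.
Test 3 (in0=1, in1=1, in2=1, in3=0): fault-free U0=1, U1=0, U2=0, U3=0, U4=1, U5=1, U6=0 → 0; observed 0. Eliminates U5 inverted output, U6 inverted output.
Only U1 inverted output is consistent with every test.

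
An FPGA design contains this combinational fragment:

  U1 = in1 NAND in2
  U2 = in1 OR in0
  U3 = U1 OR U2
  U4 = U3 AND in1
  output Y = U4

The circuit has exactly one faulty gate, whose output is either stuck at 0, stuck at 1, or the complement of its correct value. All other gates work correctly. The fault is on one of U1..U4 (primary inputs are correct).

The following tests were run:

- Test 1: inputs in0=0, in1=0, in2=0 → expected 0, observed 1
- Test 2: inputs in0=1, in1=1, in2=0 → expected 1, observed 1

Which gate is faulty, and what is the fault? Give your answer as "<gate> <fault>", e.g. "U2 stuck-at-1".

U4 stuck-at-1

Fault-free values for test 1 (in0=0, in1=0, in2=0): U1=1, U2=0, U3=1, U4=0, giving Y=0. Observed 1.
Test 1: faults giving observed 1 are {U4 stuck-at-1, U4 inverted output}.
Test 2 (in0=1, in1=1, in2=0): fault-free U1=1, U2=1, U3=1, U4=1 → 1; observed 1. Eliminates U4 inverted output.
Only U4 stuck-at-1 is consistent with every test.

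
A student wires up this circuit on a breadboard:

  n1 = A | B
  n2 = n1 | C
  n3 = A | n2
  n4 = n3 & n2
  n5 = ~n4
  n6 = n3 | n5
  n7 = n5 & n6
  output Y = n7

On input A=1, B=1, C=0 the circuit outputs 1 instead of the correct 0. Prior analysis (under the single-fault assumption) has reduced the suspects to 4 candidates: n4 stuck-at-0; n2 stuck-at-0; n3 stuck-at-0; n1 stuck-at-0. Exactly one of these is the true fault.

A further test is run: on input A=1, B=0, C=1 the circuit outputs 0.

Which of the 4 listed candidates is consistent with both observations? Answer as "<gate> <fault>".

Evaluate each candidate on input A=1, B=0, C=1:
  n4 stuck-at-0: n1=1, n2=1, n3=1, n4=0 [stuck-at-0], n5=1, n6=1, n7=1 → 1 — eliminated
  n2 stuck-at-0: n1=1, n2=0 [stuck-at-0], n3=1, n4=0, n5=1, n6=1, n7=1 → 1 — eliminated
  n3 stuck-at-0: n1=1, n2=1, n3=0 [stuck-at-0], n4=0, n5=1, n6=1, n7=1 → 1 — eliminated
  n1 stuck-at-0: n1=0 [stuck-at-0], n2=1, n3=1, n4=1, n5=0, n6=1, n7=0 → 0 — matches
Only n1 stuck-at-0 reproduces the observed 0.

n1 stuck-at-0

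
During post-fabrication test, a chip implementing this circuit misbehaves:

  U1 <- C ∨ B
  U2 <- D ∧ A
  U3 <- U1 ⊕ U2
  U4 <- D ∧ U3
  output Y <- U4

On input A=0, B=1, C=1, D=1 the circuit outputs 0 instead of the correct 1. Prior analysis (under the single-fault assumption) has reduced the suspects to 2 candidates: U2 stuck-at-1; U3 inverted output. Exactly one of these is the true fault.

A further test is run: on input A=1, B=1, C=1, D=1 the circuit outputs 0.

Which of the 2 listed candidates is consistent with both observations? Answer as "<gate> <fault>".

U2 stuck-at-1

Evaluate each candidate on input A=1, B=1, C=1, D=1:
  U2 stuck-at-1: U1=1, U2=1 [stuck-at-1], U3=0, U4=0 → 0 — matches
  U3 inverted output: U1=1, U2=1, U3=1 [inverted output], U4=1 → 1 — eliminated
Only U2 stuck-at-1 reproduces the observed 0.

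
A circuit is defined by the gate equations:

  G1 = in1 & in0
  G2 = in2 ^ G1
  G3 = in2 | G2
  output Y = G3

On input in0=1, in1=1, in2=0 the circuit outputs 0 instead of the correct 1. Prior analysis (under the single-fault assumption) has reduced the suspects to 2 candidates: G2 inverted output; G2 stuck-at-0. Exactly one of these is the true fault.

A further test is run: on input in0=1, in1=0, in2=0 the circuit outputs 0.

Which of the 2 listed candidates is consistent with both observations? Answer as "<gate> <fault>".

Evaluate each candidate on input in0=1, in1=0, in2=0:
  G2 inverted output: G1=0, G2=1 [inverted output], G3=1 → 1 — eliminated
  G2 stuck-at-0: G1=0, G2=0 [stuck-at-0], G3=0 → 0 — matches
Only G2 stuck-at-0 reproduces the observed 0.

G2 stuck-at-0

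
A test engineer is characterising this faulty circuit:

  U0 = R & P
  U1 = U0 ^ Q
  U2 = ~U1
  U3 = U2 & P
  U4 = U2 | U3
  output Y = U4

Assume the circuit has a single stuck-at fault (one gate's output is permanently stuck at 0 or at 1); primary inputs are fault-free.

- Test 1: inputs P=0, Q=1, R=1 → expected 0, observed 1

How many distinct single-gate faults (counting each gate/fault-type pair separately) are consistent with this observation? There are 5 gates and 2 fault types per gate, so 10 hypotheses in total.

5

Fault-free: U0=0, U1=1, U2=0, U3=0, U4=0 → 0. Observed 1.
  U0 stuck-at-0: output 0 ✗
  U0 stuck-at-1: output 1 ✓
  U1 stuck-at-0: output 1 ✓
  U1 stuck-at-1: output 0 ✗
  U2 stuck-at-0: output 0 ✗
  U2 stuck-at-1: output 1 ✓
  U3 stuck-at-0: output 0 ✗
  U3 stuck-at-1: output 1 ✓
  U4 stuck-at-0: output 0 ✗
  U4 stuck-at-1: output 1 ✓
Consistent faults: {U0 stuck-at-1, U1 stuck-at-0, U2 stuck-at-1, U3 stuck-at-1, U4 stuck-at-1} — 5 in all.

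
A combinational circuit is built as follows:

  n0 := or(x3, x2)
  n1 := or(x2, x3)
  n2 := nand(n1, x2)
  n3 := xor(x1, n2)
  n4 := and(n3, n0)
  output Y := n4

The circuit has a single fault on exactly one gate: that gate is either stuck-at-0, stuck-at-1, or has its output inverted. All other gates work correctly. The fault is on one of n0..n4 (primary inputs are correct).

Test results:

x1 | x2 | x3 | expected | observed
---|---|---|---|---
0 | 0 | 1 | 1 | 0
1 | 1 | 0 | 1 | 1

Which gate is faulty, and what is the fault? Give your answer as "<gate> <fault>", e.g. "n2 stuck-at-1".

Fault-free values for test 1 (x1=0, x2=0, x3=1): n0=1, n1=1, n2=1, n3=1, n4=1, giving Y=1. Observed 0.
Test 1: faults giving observed 0 are {n0 stuck-at-0, n0 inverted output, n2 stuck-at-0, n2 inverted output, n3 stuck-at-0, n3 inverted output, n4 stuck-at-0, n4 inverted output}.
Test 2 (x1=1, x2=1, x3=0): fault-free n0=1, n1=1, n2=0, n3=1, n4=1 → 1; observed 1. Eliminates n0 stuck-at-0, n0 inverted output, n2 inverted output, n3 stuck-at-0, n3 inverted output, n4 stuck-at-0, n4 inverted output.
Only n2 stuck-at-0 is consistent with every test.

n2 stuck-at-0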